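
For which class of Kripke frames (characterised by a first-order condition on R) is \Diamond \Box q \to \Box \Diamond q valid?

convergence

This is the .2 axiom.
Its frame correspondent is convergence — \forall x \forall y \forall z (Rxy \wedge Rxz \to \exists w (Ryw \wedge Rzw)).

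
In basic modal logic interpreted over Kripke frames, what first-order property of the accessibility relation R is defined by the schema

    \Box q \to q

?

Reflexivity

Suppose □q→q is valid. At any x set V(q)={w : Rxw}. Then □q holds at x, so q holds at x, i.e. Rxx.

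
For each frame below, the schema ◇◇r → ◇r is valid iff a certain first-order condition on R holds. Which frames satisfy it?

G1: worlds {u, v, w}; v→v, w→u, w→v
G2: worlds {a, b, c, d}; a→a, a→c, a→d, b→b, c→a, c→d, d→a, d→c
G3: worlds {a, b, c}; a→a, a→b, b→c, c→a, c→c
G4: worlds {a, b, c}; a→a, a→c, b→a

Frame correspondent (Sahlqvist): ∀x ∀y ∀z (Rxy ∧ Ryz → Rxz) — i.e. transitivity.
G1: condition met.
G2: fails — Rcd and Rdc but not Rcc.
G3: fails — Rbc and Rca but not Rba.
G4: fails — Rba and Rac but not Rbc.
Valid on: G1.

G1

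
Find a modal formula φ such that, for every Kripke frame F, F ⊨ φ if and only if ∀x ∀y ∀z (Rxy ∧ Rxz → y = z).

◇ψ → □ψ

A defining formula is ◇ψ → □ψ (the CD axiom).
Suppose ◇ψ→□ψ is valid. Take Rxy, Rxz and set V(ψ)={y}. Then ◇ψ at x, so □ψ at x, so ψ at z, i.e. z=y.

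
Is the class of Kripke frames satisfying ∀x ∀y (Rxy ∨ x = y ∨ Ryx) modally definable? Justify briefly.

No — not modally definable

If a class were modally definable it would be closed under disjoint unions (Goldblatt–Thomason).
Take 2 disjoint single-world reflexive frames: each is trivially connected, but their disjoint union has 2 worlds with no edge between distinct components, so it is not connected.
So the class is not modally definable.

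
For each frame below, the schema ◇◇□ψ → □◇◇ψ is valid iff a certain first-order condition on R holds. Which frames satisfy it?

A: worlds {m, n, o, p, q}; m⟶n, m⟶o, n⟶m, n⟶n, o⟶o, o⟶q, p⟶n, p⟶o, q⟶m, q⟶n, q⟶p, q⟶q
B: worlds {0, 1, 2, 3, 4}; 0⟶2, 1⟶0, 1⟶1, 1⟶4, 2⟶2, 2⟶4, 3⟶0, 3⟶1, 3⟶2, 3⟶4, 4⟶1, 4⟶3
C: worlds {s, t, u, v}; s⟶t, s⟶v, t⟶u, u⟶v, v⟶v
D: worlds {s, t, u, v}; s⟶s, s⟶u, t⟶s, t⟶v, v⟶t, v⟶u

This is the axiom for a generalized confluence (Geach) condition; its first-order frame correspondent is ∀x ∀y ∀z ((xR²y ∧ xRz) → ∃w (yRw ∧ zR²w)).
A: ✓.
B: fails — 1R²4, 1R0 but no w with 4Rw and 0R²w.
C: ✓.
D: fails — sR²s, sRu but no w with sRw and uR²w.

A, C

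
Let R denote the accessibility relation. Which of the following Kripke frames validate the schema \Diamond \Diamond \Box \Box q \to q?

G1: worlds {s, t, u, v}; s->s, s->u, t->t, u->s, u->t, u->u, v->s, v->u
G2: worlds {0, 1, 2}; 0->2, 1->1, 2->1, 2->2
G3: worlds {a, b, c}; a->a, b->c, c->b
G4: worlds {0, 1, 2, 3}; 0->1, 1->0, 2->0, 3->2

G3

The schema corresponds to a generalized confluence (Geach) condition: \forall x \forall y (x R^2 y \to \exists w (y R^2 w \wedge x = w)).
G1: fails — sR²t but no w with tR²w and s=w.
G2: fails — 0R²1 but no w with 1R²w and 0=w.
G3: satisfies the condition.
G4: fails — 2R²1 but no w with 1R²w and 2=w.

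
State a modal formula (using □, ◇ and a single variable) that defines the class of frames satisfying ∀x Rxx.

The condition is reflexivity. The T schema □q → q defines it.
Suppose □q→q is valid. At any x set V(q)={w : Rxw}. Then □q holds at x, so q holds at x, i.e. Rxx.

□q → q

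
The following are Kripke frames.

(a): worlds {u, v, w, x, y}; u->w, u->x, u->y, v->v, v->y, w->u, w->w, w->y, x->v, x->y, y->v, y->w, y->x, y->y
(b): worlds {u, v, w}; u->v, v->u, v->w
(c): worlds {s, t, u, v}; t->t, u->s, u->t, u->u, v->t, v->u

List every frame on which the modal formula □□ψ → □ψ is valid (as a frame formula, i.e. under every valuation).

(a), (c)

This is the axiom for density; its first-order frame correspondent is ∀x ∀y (Rxy → ∃z (Rxz ∧ Rzy)).
(a): ✓.
(b): fails — Ruv but no z with Ruz and Rzv.
(c): ✓.
Valid on: (a), (c).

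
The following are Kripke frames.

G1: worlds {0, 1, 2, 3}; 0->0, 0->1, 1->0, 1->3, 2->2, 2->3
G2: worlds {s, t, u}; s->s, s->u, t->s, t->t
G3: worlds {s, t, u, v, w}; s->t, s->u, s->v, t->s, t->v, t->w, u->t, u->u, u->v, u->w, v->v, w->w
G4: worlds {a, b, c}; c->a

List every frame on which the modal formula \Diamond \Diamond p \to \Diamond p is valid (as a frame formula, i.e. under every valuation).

G4

The schema corresponds to a generalized confluence (Geach) condition: \forall x \forall y (x R^2 y \to \exists w (y = w \wedge xRw)).
G1: fails — 0R²3 but no w with 3=w and 0Rw.
G2: fails — tR²u but no w with u=w and tRw.
G3: fails — sR²s but no w* with s=w* and sRw*.
G4: condition met.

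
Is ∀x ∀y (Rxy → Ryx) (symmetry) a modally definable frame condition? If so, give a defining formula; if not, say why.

The condition is symmetry. A defining modal formula is p → □◇p.

Yes — defined by p → □◇p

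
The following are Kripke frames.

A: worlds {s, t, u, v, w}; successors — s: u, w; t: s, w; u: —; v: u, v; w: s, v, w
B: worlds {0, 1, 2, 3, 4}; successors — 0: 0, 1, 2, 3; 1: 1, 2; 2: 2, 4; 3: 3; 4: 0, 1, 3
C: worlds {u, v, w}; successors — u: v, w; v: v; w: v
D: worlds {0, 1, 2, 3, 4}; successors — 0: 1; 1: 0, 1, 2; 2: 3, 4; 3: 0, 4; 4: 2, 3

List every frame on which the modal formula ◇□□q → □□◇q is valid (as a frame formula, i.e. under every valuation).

Frame correspondent (Sahlqvist): ∀x ∀y ∀z ((xRy ∧ xR²z) → ∃w (yR²w ∧ zRw)) — i.e. a generalized confluence (Geach) condition.
A: fails — sRu, sR²s but no w* with uR²w* and sRw*.
B: fails — 0R1, 0R²3 but no w with 1R²w and 3Rw.
C: condition met.
D: fails — 1R0, 1R²2 but no w with 0R²w and 2Rw.
Valid on: C.

C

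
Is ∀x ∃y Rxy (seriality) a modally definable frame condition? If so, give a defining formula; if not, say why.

Yes: it is seriality, defined by the D schema □r → ◇r.

Definable; □r → ◇r defines it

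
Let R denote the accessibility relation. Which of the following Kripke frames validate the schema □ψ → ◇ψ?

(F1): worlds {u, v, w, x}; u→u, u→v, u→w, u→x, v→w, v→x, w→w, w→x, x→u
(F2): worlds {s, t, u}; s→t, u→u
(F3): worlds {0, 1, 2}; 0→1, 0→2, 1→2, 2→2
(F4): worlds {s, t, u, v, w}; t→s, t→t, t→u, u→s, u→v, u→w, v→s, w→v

(F1), (F3)

Frame correspondent (Sahlqvist): ∀x ∃y Rxy — i.e. seriality.
(F1): condition met.
(F2): fails — world t has no successor.
(F3): condition met.
(F4): fails — world s has no successor.
Valid on: (F1), (F3).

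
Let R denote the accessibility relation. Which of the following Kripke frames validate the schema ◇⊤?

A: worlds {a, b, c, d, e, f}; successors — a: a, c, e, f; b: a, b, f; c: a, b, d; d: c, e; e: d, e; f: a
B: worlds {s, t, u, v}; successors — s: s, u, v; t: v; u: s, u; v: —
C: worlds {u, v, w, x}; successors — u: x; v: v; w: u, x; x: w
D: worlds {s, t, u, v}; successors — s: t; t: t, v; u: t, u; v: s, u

The schema corresponds to seriality: ∀x ∃y Rxy.
A: ✓.
B: fails — world v has no successor.
C: ✓.
D: ✓.

A, C, D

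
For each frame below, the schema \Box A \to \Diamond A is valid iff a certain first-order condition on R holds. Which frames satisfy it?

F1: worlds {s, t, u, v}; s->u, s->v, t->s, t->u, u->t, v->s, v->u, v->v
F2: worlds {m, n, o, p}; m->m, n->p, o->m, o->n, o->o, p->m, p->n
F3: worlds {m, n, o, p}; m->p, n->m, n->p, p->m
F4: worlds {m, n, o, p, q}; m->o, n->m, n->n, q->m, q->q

F1, F2

Frame correspondent (Sahlqvist): \forall x \exists y Rxy — i.e. seriality.
F1: condition met.
F2: condition met.
F3: fails — world o has no successor.
F4: fails — world o has no successor.
Valid on: F1, F2.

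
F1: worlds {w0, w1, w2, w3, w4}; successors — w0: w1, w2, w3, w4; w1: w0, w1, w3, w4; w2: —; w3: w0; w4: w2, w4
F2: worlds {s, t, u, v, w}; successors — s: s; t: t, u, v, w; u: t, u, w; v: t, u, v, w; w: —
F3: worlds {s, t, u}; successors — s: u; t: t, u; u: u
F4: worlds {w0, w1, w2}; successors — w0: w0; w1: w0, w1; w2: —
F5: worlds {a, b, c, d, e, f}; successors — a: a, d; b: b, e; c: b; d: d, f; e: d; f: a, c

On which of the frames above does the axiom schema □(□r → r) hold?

F3, F4

This is the axiom for shift-reflexivity; its first-order frame correspondent is ∀x ∀y (Rxy → Ryy).
F1: fails — Rw1w0 but not Rw0w0.
F2: fails — Ruw but not Rww.
F3: holds.
F4: holds.
F5: fails — Rfc but not Rcc.
Valid on: F3, F4.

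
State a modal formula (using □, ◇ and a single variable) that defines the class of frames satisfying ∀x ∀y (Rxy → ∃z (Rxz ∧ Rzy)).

□□r → □r

A defining formula is □□r → □r (the C4 axiom).
Suppose □□r→□r is valid. Take Rxy and set V(r)={w : xR²w}. Then □□r at x, so □r at x, so r at y, i.e. ∃z(Rxz∧Rzy).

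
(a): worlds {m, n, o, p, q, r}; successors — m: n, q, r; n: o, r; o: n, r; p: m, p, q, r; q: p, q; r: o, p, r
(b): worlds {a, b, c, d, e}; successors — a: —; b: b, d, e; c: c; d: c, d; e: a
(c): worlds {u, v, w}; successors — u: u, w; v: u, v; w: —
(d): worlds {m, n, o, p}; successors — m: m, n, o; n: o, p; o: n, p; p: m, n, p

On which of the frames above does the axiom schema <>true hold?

(a), (d)

This is the axiom for seriality; its first-order frame correspondent is forall x exists y Rxy.
(a): satisfies the condition.
(b): fails — world a has no successor.
(c): fails — world w has no successor.
(d): satisfies the condition.
Valid on: (a), (d).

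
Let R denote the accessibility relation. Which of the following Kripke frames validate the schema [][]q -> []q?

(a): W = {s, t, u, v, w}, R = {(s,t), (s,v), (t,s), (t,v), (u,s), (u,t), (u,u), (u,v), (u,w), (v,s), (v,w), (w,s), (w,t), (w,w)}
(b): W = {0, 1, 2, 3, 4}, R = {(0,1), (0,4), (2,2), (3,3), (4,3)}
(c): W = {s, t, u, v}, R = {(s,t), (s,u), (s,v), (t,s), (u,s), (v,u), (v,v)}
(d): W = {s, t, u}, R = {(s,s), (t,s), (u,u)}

Frame correspondent (Sahlqvist): forall x forall y (Rxy -> exists z (Rxz & Rzy)) — i.e. density.
(a): fails — Rst but no z with Rsz and Rzt.
(b): fails — R01 but no z with R0z and Rz1.
(c): fails — Rus but no z with Ruz and Rzs.
(d): satisfies the condition.
Valid on: (d).

(d)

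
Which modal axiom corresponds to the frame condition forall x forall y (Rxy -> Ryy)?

□(□s → s)

The condition is shift-reflexivity. The T□ schema □(□s → s) defines it.
Suppose □(□s→s) is valid. Take Rxy and set V(s)={w : Ryw}. Then at y, □s holds; since □(□s→s) at x, □s→s at y, so s at y, i.e. Ryy.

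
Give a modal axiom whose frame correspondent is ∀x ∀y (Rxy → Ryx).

ψ → □◇ψ

A defining formula is ψ → □◇ψ (the B axiom).
Suppose ψ→□◇ψ is valid. Take Rxy and set V(ψ)={x}. Then ψ at x, so □◇ψ at x, so ◇ψ at y, so some z with Ryz has ψ; z=x, i.e. Ryx.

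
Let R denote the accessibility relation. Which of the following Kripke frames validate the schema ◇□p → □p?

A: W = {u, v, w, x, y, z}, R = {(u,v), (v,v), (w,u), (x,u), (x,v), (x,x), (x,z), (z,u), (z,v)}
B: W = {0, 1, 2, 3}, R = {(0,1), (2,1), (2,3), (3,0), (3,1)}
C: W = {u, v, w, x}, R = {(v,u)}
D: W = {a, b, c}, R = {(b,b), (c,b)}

The schema corresponds to a generalized confluence (Geach) condition: ∀x ∀y ∀z ((xRy ∧ xRz) → ∃w (yRw ∧ z = w)).
A: fails — wRu, wRu but no t with uRt and u=t.
B: fails — 0R1, 0R1 but no w with 1Rw and 1=w.
C: fails — vRu, vRu but no t with uRt and u=t.
D: ✓.

D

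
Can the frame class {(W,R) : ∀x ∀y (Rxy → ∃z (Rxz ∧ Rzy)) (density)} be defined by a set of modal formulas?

Yes — defined by □□q → □q

Yes: it is density, defined by the C4 schema □□q → □q.
Suppose □□q→□q is valid. Take Rxy and set V(q)={w : xR²w}. Then □□q at x, so □q at x, so q at y, i.e. ∃z(Rxz∧Rzy).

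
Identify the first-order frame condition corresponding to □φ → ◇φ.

Seriality

Suppose □φ→◇φ is valid. At any x set V(φ)=W. Then □φ at x, so ◇φ at x, so x has a successor.
Conversely, on a frame with seriality the schema holds at every world under every valuation.
So the correspondent is seriality.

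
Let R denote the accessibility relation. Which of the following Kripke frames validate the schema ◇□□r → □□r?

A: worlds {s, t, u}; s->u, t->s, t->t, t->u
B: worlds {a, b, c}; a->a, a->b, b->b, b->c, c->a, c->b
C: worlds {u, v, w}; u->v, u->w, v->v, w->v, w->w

B

Frame correspondent (Sahlqvist): ∀x ∀y ∀z ((xRy ∧ xR²z) → ∃w (yR²w ∧ z = w)) — i.e. a generalized confluence (Geach) condition.
A: fails — tRs, tR²s but no w with sR²w and s=w.
B: satisfies the condition.
C: fails — uRv, uR²w but no t with vR²t and w=t.
Valid on: B.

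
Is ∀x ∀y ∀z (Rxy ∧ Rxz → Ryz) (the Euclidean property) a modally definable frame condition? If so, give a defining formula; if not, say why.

Yes, by ◇p → □◇p

The condition is the Euclidean property. A defining modal formula is ◇p → □◇p.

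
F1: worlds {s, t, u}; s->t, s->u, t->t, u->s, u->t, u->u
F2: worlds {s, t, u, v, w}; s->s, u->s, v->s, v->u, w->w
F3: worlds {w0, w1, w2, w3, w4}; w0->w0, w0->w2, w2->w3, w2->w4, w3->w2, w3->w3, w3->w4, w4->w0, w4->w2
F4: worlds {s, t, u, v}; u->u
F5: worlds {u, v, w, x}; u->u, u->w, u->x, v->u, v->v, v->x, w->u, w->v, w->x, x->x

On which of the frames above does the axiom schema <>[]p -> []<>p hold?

The schema corresponds to convergence: forall x forall y forall z (Rxy & Rxz -> exists w (Ryw & Rzw)).
F1: condition met.
F2: condition met.
F3: fails — Rw0w2 and Rw0w0 but w2 and w0 have no common successor.
F4: condition met.
F5: condition met.

F1, F2, F4, F5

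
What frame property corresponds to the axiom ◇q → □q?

partial functionality: ∀x ∀y ∀z (Rxy ∧ Rxz → y = z)

This schema is the CD axiom.
Its frame correspondent is partial functionality — ∀x ∀y ∀z (Rxy ∧ Rxz → y = z).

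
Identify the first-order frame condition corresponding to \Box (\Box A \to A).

Shift-reflexivity

This is the T□ axiom.
Its frame correspondent is shift-reflexivity — \forall x \forall y (Rxy \to Ryy).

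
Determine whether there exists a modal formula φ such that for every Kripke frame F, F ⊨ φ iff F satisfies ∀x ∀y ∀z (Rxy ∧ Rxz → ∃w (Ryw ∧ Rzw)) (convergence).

Yes — defined by ◇□p → □◇p

The condition is convergence. A defining modal formula is ◇□p → □◇p.
Suppose ◇□p→□◇p is valid. Take Rxy, Rxz and set V(p)={w : Ryw}. Then □p at y so ◇□p at x, so □◇p at x, so ◇p at z, giving w with Rzw and Ryw.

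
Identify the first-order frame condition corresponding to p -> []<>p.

Symmetry

Suppose p→□◇p is valid. Take Rxy and set V(p)={x}. Then p at x, so □◇p at x, so ◇p at y, so some z with Ryz has p; z=x, i.e. Ryx.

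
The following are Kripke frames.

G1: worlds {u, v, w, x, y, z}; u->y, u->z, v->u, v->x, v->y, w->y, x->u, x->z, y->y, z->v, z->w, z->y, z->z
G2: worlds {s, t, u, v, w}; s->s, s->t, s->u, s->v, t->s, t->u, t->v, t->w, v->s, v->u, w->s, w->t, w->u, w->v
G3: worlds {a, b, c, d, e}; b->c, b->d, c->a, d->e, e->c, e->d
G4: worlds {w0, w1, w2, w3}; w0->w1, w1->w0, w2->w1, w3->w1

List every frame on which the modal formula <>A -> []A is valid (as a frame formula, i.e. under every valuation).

Frame correspondent (Sahlqvist): forall x forall y forall z (Rxy & Rxz -> y = z) — i.e. partial functionality.
G1: fails — u sees both y and z.
G2: fails — s sees both s and t.
G3: fails — b sees both c and d.
G4: satisfies the condition.
Valid on: G4.

G4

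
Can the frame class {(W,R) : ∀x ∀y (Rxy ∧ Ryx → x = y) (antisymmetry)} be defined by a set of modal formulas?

Not modally definable

If a class were modally definable it would be closed under surjective bounded morphisms (Goldblatt–Thomason).
The 6-cycle (worlds 0,1,2,3,4,5 with 0→1→2→3→4→5→0) is antisymmetric. Sending even-indexed worlds to a and odd-indexed worlds to b is a surjective bounded morphism onto the two-world frame with a↔b, which is not antisymmetric.
So the class is not modally definable.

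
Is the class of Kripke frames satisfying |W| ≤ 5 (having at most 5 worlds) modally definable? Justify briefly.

No

If a class were modally definable it would be closed under disjoint unions (Goldblatt–Thomason).
Any modal formula valid on each of 6 disjoint one-world frames is valid on their disjoint union (validity is preserved under disjoint unions). Each one-world frame has |W|=1≤5, but the union has |W|=6.
So the class is not modally definable.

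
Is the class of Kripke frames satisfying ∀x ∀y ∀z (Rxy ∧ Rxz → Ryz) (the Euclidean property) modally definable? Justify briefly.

The condition is the Euclidean property. A defining modal formula is ◇q → □◇q.
Suppose ◇q→□◇q is valid. Take Rxy, Rxz and set V(q)={y}. Then ◇q at x, so □◇q at x, so ◇q at z, so some w with Rzw has q; w=y, i.e. Rzy. By symmetry of the argument, Ryz.

Definable; ◇q → □◇q defines it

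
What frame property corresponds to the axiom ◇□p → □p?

the Euclidean property: ∀x ∀y ∀z (Rxy ∧ Rxz → Ryz)

Replacing p by ¬p and contraposing gives the equivalent schema ◇p → □◇p.
Suppose ◇p→□◇p is valid. Take Rxy, Rxz and set V(p)={y}. Then ◇p at x, so □◇p at x, so ◇p at z, so some w with Rzw has p; w=y, i.e. Rzy. By symmetry of the argument, Ryz.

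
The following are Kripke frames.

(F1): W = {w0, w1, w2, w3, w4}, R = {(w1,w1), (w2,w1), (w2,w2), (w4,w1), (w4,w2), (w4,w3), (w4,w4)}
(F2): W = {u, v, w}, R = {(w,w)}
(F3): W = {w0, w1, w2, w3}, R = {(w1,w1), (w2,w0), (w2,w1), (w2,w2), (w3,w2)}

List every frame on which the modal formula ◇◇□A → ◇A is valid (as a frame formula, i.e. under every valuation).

(F2)

This is the axiom for a generalized confluence (Geach) condition; its first-order frame correspondent is ∀x ∀y (xR²y → ∃w (yRw ∧ xRw)).
(F1): fails — w4R²w3 but no w with w3Rw and w4Rw.
(F2): ✓.
(F3): fails — w2R²w0 but no w with w0Rw and w2Rw.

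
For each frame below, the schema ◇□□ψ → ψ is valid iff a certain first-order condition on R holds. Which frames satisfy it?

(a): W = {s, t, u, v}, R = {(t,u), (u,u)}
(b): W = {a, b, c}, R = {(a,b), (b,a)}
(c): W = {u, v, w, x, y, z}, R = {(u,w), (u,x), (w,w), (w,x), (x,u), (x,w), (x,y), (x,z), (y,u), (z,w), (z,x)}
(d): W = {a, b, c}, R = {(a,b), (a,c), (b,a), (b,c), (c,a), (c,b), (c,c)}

The schema corresponds to a generalized confluence (Geach) condition: ∀x ∀y (xRy → ∃w (yR²w ∧ x = w)).
(a): fails — tRu but no w with uR²w and t=w.
(b): fails — aRb but no w with bR²w and a=w.
(c): fails — zRx but no t with xR²t and z=t.
(d): condition met.

(d)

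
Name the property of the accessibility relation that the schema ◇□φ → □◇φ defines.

convergence: ∀x ∀y ∀z (Rxy ∧ Rxz → ∃w (Ryw ∧ Rzw))

This schema is the .2 axiom.
It corresponds to convergence: ∀x ∀y ∀z (Rxy ∧ Rxz → ∃w (Ryw ∧ Rzw)).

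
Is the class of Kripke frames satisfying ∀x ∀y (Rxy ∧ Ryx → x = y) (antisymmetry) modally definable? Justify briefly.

Any modally definable frame class is closed under surjective bounded morphisms.
The 6-cycle (worlds 0,1,2,3,4,5 with 0→1→2→3→4→5→0) is antisymmetric. Sending even-indexed worlds to a and odd-indexed worlds to b is a surjective bounded morphism onto the two-world frame with a↔b, which is not antisymmetric.
So no modal formula (or set of formulas) defines exactly the antisymmetric frames.

Not modally definable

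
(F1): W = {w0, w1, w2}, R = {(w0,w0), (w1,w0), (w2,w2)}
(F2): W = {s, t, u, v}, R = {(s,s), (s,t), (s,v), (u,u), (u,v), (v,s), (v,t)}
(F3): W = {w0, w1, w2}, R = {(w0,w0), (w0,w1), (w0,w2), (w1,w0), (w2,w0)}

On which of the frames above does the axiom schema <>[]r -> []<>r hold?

(F1), (F3)

This is the axiom for convergence; its first-order frame correspondent is forall x forall y forall z (Rxy & Rxz -> exists w (Ryw & Rzw)).
(F1): condition met.
(F2): fails — Rsv and Rst but v and t have no common successor.
(F3): condition met.
Valid on: (F1), (F3).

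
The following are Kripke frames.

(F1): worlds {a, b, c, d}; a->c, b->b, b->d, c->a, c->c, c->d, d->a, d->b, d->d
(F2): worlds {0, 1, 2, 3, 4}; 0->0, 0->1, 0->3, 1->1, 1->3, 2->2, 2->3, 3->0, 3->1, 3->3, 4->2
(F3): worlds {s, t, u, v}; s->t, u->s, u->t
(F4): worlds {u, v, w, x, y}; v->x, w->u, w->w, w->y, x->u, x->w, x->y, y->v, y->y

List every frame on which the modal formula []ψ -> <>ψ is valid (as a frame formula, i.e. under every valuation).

Frame correspondent (Sahlqvist): forall x exists y Rxy — i.e. seriality.
(F1): condition met.
(F2): condition met.
(F3): fails — world t has no successor.
(F4): fails — world u has no successor.

(F1), (F2)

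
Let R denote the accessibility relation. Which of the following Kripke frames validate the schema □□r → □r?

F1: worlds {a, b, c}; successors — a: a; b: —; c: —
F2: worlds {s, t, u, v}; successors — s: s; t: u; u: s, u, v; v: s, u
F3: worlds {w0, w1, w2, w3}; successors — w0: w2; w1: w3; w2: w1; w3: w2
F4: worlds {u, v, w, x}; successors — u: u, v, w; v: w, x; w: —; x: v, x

Frame correspondent (Sahlqvist): ∀x ∀y (Rxy → ∃z (Rxz ∧ Rzy)) — i.e. density.
F1: holds.
F2: holds.
F3: fails — Rw0w2 but no z with Rw0z and Rzw2.
F4: fails — Rvw but no z with Rvz and Rzw.

F1, F2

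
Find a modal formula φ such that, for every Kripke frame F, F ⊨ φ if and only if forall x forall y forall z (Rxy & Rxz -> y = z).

A defining formula is ◇r → □r (the CD axiom).
Suppose ◇r→□r is valid. Take Rxy, Rxz and set V(r)={y}. Then ◇r at x, so □r at x, so r at z, i.e. z=y.

◇r → □r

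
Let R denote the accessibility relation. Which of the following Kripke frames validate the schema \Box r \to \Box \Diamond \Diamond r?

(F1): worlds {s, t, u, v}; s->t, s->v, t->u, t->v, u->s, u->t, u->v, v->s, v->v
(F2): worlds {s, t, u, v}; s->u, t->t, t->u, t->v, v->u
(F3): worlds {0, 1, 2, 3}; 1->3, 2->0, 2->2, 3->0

(F1)

The schema corresponds to a generalized confluence (Geach) condition: \forall x \forall z (xRz \to \exists w (xRw \wedge z R^2 w)).
(F1): ✓.
(F2): fails — sRu but no w with sRw and uR²w.
(F3): fails — 1R3 but no w with 1Rw and 3R²w.
Valid on: (F1).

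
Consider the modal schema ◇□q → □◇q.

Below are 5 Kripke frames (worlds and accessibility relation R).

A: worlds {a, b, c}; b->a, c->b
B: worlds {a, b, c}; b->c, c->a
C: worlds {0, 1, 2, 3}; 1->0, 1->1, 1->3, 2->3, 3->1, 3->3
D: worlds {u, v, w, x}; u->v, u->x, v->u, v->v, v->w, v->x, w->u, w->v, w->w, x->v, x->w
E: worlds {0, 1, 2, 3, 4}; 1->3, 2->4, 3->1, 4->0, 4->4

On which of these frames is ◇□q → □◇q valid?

D

Frame correspondent (Sahlqvist): ∀x ∀y ∀z (Rxy ∧ Rxz → ∃w (Ryw ∧ Rzw)) — i.e. convergence.
A: fails — Rba and Rba but a and a have no common successor.
B: fails — Rca and Rca but a and a have no common successor.
C: fails — R10 and R10 but 0 and 0 have no common successor.
D: holds.
E: fails — R40 and R40 but 0 and 0 have no common successor.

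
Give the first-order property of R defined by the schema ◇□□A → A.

∀x ∀y (xRy → ∃w (yR²w ∧ x = w))

This is a Sahlqvist (Geach-type) schema ◇^1□^2A → □^0◇^0A.
Minimal-valuation argument: fix x; take any y with xR^1y and any z with xR^0z. Set V(A) to the set of worlds R-reachable from y in exactly 2 steps. Then □^2A holds at y, so the antecedent holds at x; validity forces ◇^0A at z, giving a w with zR^0w and yR^2w.
First-order correspondent: ∀x ∀y (xRy → ∃w (yR²w ∧ x = w)).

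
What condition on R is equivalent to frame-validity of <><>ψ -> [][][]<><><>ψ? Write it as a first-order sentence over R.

This is a Sahlqvist (Geach-type) schema ◇^2□^0ψ → □^3◇^3ψ.
Minimal-valuation argument: fix x; take any y with xR^2y and any z with xR^3z. Set V(ψ) to the set of worlds R-reachable from y in exactly 0 steps. Then □^0ψ holds at y, so the antecedent holds at x; validity forces ◇^3ψ at z, giving a w with zR^3w and yR^0w.
First-order correspondent: forall x forall y forall z ((x R^2 y & x R^3 z) -> exists w (y = w & z R^3 w)).

forall x forall y forall z ((x R^2 y & x R^3 z) -> exists w (y = w & z R^3 w))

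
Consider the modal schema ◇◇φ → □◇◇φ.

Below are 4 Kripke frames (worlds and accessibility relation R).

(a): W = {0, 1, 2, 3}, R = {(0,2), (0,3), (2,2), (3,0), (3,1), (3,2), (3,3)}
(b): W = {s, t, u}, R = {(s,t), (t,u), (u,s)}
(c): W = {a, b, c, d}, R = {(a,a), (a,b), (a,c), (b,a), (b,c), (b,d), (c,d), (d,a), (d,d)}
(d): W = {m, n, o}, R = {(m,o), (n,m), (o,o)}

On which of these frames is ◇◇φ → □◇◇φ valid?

Frame correspondent (Sahlqvist): ∀x ∀y ∀z ((xR²y ∧ xRz) → ∃w (y = w ∧ zR²w)) — i.e. a generalized confluence (Geach) condition.
(a): fails — 0R²0, 0R2 but no w with 0=w and 2R²w.
(b): fails — sR²u, sRt but no w with u=w and tR²w.
(c): fails — aR²b, aRc but no w with b=w and cR²w.
(d): satisfies the condition.
Valid on: (d).

(d)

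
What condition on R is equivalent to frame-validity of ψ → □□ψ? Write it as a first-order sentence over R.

∀x ∀z (xR²z → ∃w (x = w ∧ z = w))

This is a Sahlqvist (Geach-type) schema ◇^0□^0ψ → □^2◇^0ψ.
First-order correspondent: ∀x ∀z (xR²z → ∃w (x = w ∧ z = w)).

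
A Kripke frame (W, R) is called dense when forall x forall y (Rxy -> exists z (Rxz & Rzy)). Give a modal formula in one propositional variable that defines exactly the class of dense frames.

This is density; the standard corresponding axiom is C4: □□q → □q.

□□q → □q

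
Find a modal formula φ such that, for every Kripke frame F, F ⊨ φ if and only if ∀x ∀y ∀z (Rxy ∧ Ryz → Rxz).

□p → □□p

This is transitivity; the standard corresponding axiom is 4: □p → □□p.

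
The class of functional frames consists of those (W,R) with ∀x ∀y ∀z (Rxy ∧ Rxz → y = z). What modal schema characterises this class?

◇s → □s

A defining formula is ◇s → □s (the CD axiom).
Suppose ◇s→□s is valid. Take Rxy, Rxz and set V(s)={y}. Then ◇s at x, so □s at x, so s at z, i.e. z=y.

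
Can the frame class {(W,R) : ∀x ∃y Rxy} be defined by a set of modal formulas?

Yes, by □r → ◇r

This is a Sahlqvist condition; the D axiom □r → ◇r defines it.
Suppose □r→◇r is valid. At any x set V(r)=W. Then □r at x, so ◇r at x, so x has a successor.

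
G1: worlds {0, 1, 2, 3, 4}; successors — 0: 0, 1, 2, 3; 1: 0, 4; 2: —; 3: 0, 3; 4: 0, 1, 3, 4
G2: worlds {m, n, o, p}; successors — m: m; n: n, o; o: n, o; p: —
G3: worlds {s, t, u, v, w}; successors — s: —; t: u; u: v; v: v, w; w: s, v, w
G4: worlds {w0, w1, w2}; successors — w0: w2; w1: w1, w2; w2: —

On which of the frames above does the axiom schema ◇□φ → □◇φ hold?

This is the axiom for convergence; its first-order frame correspondent is ∀x ∀y ∀z (Rxy ∧ Rxz → ∃w (Ryw ∧ Rzw)).
G1: fails — R00 and R02 but 0 and 2 have no common successor.
G2: condition met.
G3: fails — Rww and Rws but w and s have no common successor.
G4: fails — Rw0w2 and Rw0w2 but w2 and w2 have no common successor.

G2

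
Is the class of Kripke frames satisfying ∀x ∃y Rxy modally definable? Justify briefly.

Yes: it is seriality, defined by the D schema □p → ◇p.
Suppose □p→◇p is valid. At any x set V(p)=W. Then □p at x, so ◇p at x, so x has a successor.

Definable; □p → ◇p defines it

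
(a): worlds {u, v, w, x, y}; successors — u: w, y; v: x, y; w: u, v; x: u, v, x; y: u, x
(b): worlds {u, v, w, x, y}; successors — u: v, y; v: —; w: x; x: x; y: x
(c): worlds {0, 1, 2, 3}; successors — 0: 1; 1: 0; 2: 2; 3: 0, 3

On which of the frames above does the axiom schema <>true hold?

The schema corresponds to seriality: forall x exists y Rxy.
(a): satisfies the condition.
(b): fails — world v has no successor.
(c): satisfies the condition.
Valid on: (a), (c).

(a), (c)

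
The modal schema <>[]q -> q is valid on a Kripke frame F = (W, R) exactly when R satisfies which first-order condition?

This is a form of the B axiom.
It corresponds to symmetry: forall x forall y (Rxy -> Ryx).

symmetry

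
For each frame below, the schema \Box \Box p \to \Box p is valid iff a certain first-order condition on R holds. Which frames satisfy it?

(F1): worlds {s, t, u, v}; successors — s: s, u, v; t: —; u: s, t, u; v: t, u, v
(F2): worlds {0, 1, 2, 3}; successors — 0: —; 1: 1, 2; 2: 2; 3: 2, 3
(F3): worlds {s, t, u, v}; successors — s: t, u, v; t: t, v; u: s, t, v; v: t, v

This is the axiom for density; its first-order frame correspondent is \forall x \forall y (Rxy \to \exists z (Rxz \wedge Rzy)).
(F1): holds.
(F2): holds.
(F3): fails — Rus but no z with Ruz and Rzs.
Valid on: (F1), (F2).

(F1), (F2)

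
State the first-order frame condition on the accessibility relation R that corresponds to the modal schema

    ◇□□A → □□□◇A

This is a Sahlqvist (Geach-type) schema ◇^1□^2A → □^3◇^1A.
First-order correspondent: ∀x ∀y ∀z ((xRy ∧ xR³z) → ∃w (yR²w ∧ zRw)).

∀x ∀y ∀z ((xRy ∧ xR³z) → ∃w (yR²w ∧ zRw))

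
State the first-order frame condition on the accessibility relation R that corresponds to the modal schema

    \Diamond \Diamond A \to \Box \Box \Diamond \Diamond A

This is a Sahlqvist (Geach-type) schema ◇^2□^0A → □^2◇^2A.
First-order correspondent: \forall x \forall y \forall z ((x R^2 y \wedge x R^2 z) \to \exists w (y = w \wedge z R^2 w)).

\forall x \forall y \forall z ((x R^2 y \wedge x R^2 z) \to \exists w (y = w \wedge z R^2 w))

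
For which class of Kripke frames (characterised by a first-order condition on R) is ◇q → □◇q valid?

Suppose ◇q→□◇q is valid. Take Rxy, Rxz and set V(q)={y}. Then ◇q at x, so □◇q at x, so ◇q at z, so some w with Rzw has q; w=y, i.e. Rzy. By symmetry of the argument, Ryz.
The converse is a direct semantic check.
Frame condition: ∀x ∀y ∀z (Rxy ∧ Rxz → Ryz).

The Euclidean property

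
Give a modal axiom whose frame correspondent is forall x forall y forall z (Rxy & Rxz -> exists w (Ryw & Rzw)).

◇□p → □◇p

A defining formula is ◇□p → □◇p (the .2 axiom).
Suppose ◇□p→□◇p is valid. Take Rxy, Rxz and set V(p)={w : Ryw}. Then □p at y so ◇□p at x, so □◇p at x, so ◇p at z, giving w with Rzw and Ryw.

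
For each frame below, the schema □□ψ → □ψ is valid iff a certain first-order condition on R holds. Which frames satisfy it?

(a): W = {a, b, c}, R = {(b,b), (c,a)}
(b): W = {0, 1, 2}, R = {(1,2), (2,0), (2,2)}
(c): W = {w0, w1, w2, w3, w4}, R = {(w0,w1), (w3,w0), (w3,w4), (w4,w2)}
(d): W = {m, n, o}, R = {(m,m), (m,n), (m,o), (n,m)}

(b), (d)

The schema corresponds to density: ∀x ∀y (Rxy → ∃z (Rxz ∧ Rzy)).
(a): fails — Rca but no z with Rcz and Rza.
(b): condition met.
(c): fails — Rw0w1 but no z with Rw0z and Rzw1.
(d): condition met.
Valid on: (b), (d).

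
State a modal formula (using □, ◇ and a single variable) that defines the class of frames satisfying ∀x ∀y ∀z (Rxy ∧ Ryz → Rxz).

□r → □□r

This is transitivity; the standard corresponding axiom is 4: □r → □□r.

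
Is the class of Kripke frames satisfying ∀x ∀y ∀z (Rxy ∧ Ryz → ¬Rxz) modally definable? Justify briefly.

Any modally definable frame class is closed under surjective bounded morphisms.
The 3-cycle (worlds s,t,u with s→t→u→s) is intransitive. Mapping every world to a single reflexive point • is a surjective bounded morphism; the reflexive point is not intransitive (R••∧R•• but R••).
So no modal formula (or set of formulas) defines exactly the intransitive frames.

No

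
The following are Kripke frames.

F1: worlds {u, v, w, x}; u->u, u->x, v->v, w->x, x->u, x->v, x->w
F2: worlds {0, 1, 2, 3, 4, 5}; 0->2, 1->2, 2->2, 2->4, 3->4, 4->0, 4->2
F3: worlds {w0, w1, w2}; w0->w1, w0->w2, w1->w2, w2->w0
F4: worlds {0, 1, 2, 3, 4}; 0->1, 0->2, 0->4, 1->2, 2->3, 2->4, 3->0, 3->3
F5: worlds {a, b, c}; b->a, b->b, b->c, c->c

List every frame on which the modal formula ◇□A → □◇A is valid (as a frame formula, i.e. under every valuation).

This is the axiom for convergence; its first-order frame correspondent is ∀x ∀y ∀z (Rxy ∧ Rxz → ∃w (Ryw ∧ Rzw)).
F1: fails — Rxw and Rxv but w and v have no common successor.
F2: satisfies the condition.
F3: fails — Rw0w1 and Rw0w2 but w1 and w2 have no common successor.
F4: fails — R02 and R01 but 2 and 1 have no common successor.
F5: fails — Rba and Rba but a and a have no common successor.
Valid on: F2.

F2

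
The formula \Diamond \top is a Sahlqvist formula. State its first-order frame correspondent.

◇⊤ holds at w iff w has a successor, so frame-validity of ◇⊤ is exactly seriality. Equivalently via □q → ◇q:
Suppose □q→◇q is valid. At any x set V(q)=W. Then □q at x, so ◇q at x, so x has a successor.

seriality: \forall x \exists y Rxy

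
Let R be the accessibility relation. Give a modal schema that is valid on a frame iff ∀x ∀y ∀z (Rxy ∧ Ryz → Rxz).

□q → □□q

The condition is transitivity. The 4 schema □q → □□q defines it.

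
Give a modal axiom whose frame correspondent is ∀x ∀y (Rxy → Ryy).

This is shift-reflexivity; the standard corresponding axiom is T□: □(□s → s).
Suppose □(□s→s) is valid. Take Rxy and set V(s)={w : Ryw}. Then at y, □s holds; since □(□s→s) at x, □s→s at y, so s at y, i.e. Ryy.

□(□s → s)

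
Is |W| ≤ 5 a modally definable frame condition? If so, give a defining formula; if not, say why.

Not definable by any modal formula

Modal frame validity is preserved under disjoint unions.
Any modal formula valid on each of 6 disjoint one-world frames is valid on their disjoint union (validity is preserved under disjoint unions). Each one-world frame has |W|=1≤5, but the union has |W|=6.
So the class is not modally definable.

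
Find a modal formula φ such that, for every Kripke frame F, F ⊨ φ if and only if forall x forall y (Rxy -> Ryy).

This is shift-reflexivity; the standard corresponding axiom is T□: □(□ψ → ψ).

□(□ψ → ψ)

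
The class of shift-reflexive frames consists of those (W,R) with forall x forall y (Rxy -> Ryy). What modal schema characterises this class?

□(□s → s)

This is shift-reflexivity; the standard corresponding axiom is T□: □(□s → s).
Suppose □(□s→s) is valid. Take Rxy and set V(s)={w : Ryw}. Then at y, □s holds; since □(□s→s) at x, □s→s at y, so s at y, i.e. Ryy.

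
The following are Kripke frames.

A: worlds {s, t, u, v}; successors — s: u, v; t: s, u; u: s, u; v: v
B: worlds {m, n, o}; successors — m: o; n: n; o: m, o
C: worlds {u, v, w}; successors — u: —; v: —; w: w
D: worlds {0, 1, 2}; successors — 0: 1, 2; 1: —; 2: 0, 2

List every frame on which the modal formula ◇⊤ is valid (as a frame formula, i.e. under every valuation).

The schema corresponds to seriality: ∀x ∃y Rxy.
A: ✓.
B: ✓.
C: fails — world u has no successor.
D: fails — world 1 has no successor.

A, B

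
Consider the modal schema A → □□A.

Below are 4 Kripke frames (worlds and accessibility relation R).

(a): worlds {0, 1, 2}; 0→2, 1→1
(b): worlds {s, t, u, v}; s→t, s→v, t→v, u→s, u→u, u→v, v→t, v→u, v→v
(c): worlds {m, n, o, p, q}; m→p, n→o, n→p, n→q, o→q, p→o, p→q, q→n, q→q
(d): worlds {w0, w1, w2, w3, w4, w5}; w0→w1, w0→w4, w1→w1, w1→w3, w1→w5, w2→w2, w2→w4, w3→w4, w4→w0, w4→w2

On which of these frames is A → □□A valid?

Frame correspondent (Sahlqvist): ∀x ∀z (xR²z → ∃w (x = w ∧ z = w)) — i.e. a generalized confluence (Geach) condition.
(a): holds.
(b): fails — sR²t but s ≠ t.
(c): fails — mR²o but m ≠ o.
(d): fails — w0R²w1 but w0 ≠ w1.

(a)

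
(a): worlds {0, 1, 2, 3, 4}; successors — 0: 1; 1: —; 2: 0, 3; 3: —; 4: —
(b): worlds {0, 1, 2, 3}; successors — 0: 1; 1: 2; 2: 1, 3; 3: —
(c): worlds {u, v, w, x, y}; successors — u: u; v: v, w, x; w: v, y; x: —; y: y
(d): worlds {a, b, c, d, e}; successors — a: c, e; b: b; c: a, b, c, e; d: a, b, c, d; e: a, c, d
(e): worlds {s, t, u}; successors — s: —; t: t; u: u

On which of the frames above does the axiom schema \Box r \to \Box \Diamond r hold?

This is the axiom for a generalized confluence (Geach) condition; its first-order frame correspondent is \forall x \forall z (xRz \to \exists w (xRw \wedge zRw)).
(a): fails — 0R1 but no w with 0Rw and 1Rw.
(b): fails — 0R1 but no w with 0Rw and 1Rw.
(c): fails — vRx but no t with vRt and xRt.
(d): satisfies the condition.
(e): satisfies the condition.

(d), (e)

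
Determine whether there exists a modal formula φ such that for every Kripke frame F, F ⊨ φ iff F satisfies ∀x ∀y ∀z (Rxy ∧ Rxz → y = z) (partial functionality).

Definable; ◇r → □r defines it

The condition is partial functionality. A defining modal formula is ◇r → □r.
Suppose ◇r→□r is valid. Take Rxy, Rxz and set V(r)={y}. Then ◇r at x, so □r at x, so r at z, i.e. z=y.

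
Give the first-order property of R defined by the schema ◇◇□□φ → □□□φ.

This is a Sahlqvist (Geach-type) schema ◇^2□^2φ → □^3◇^0φ.
First-order correspondent: ∀x ∀y ∀z ((xR²y ∧ xR³z) → ∃w (yR²w ∧ z = w)).

∀x ∀y ∀z ((xR²y ∧ xR³z) → ∃w (yR²w ∧ z = w))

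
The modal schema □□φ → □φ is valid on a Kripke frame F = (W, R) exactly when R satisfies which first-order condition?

Density

Suppose □□φ→□φ is valid. Take Rxy and set V(φ)={w : xR²w}. Then □□φ at x, so □φ at x, so φ at y, i.e. ∃z(Rxz∧Rzy).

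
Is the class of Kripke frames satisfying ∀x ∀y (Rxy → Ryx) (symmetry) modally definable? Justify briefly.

Yes — defined by q → □◇q

Yes: it is symmetry, defined by the B schema q → □◇q.
Suppose q→□◇q is valid. Take Rxy and set V(q)={x}. Then q at x, so □◇q at x, so ◇q at y, so some z with Ryz has q; z=x, i.e. Ryx.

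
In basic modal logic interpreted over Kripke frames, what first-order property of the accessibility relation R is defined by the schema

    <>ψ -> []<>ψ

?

Suppose ◇ψ→□◇ψ is valid. Take Rxy, Rxz and set V(ψ)={y}. Then ◇ψ at x, so □◇ψ at x, so ◇ψ at z, so some w with Rzw has ψ; w=y, i.e. Rzy. By symmetry of the argument, Ryz.

The Euclidean property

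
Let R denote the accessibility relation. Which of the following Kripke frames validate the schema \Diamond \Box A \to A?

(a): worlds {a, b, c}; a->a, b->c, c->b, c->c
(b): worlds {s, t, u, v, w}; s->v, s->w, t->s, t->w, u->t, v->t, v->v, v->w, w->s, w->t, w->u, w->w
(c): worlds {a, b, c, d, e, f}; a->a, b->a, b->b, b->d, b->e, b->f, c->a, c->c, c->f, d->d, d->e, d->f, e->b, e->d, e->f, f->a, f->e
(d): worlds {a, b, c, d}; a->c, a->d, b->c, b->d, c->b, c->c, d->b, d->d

The schema corresponds to symmetry: \forall x \forall y (Rxy \to Ryx).
(a): ✓.
(b): fails — Rwu but not Ruw.
(c): fails — Rcf but not Rfc.
(d): fails — Rac but not Rca.
Valid on: (a).

(a)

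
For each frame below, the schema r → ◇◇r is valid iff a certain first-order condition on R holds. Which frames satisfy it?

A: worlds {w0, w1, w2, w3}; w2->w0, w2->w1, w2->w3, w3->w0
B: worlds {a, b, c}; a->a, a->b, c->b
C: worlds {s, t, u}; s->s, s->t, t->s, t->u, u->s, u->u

Frame correspondent (Sahlqvist): ∀x ∃w (x = w ∧ xR²w) — i.e. a generalized confluence (Geach) condition.
A: fails — at w0 but no w with w0=w and w0R²w.
B: fails — at b but no w with b=w and bR²w.
C: satisfies the condition.
Valid on: C.

C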